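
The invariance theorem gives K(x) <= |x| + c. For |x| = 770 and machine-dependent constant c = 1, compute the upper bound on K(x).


K(x) <= |x| + c = 770 + 1 = 771

771


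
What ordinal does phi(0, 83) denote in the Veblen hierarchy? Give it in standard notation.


phi(0, 83):
phi(0, beta) = omega^beta by definition.
phi(0, 83) = omega^83

omega^83


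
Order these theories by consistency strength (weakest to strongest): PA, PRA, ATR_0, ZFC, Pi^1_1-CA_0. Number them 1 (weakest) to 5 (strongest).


Ordering by consistency strength:
1. PRA
2. PA
3. ATR_0
4. Pi^1_1-CA_0
5. ZFC


PA=2, PRA=1, ATR_0=3, ZFC=5, Pi^1_1-CA_0=4


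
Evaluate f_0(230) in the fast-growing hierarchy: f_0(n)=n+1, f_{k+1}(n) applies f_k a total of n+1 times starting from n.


f_0(230) = 230 + 1 = 231

231


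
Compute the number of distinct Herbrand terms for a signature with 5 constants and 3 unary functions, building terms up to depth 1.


Herbrand terms by depth:
Depth 0: 5 constants
Depth 1: 15 new terms (running total: 20)
Total distinct ground terms = 20

20


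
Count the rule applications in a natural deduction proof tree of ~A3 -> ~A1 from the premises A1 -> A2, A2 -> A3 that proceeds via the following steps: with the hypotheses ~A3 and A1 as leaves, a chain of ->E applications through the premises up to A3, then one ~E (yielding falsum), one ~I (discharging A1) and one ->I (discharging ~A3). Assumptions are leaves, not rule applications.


From hypothesis A1, 2 ->E steps along the 2 premises yield A3.
~E with hypothesis ~A3 gives falsum (1 node); ~I discharging A1 gives ~A1 (1 node); ->I discharging ~A3 gives the goal (1 node).
Total = 2 + 3 = 5 inference nodes.

5


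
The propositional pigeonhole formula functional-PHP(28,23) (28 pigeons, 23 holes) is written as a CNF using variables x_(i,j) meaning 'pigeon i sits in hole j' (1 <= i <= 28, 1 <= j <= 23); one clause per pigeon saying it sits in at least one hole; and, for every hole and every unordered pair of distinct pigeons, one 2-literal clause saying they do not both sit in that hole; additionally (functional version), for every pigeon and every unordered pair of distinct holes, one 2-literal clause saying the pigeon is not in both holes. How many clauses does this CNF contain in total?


functional-PHP(28,23): 28 pigeons, 23 holes, 28*23 = 644 variables.
- pigeon clauses: one per pigeon -> 28 clauses
- hole clauses: 23 holes * C(28,2) = 23 * 378 -> 8694 clauses
- functional clauses: 28 pigeons * C(23,2) = 28 * 253 -> 7084 clauses
Total clauses = 28 + 8694 + 7084 = 15806

15806


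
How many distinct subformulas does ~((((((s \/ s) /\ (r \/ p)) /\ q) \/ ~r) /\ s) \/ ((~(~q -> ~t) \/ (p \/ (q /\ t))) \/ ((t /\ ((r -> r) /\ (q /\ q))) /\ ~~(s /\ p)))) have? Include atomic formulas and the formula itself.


Formula: ~((((((s \/ s) /\ (r \/ p)) /\ q) \/ ~r) /\ s) \/ ((~(~q -> ~t) \/ (p \/ (q /\ t))) \/ ((t /\ ((r -> r) /\ (q /\ q))) /\ ~~(s /\ p))))
Subformulas found:
  1. r
  2. q
  3. s
  4. t
  5. p
  6. ~t
  7. ~r
  8. ~q
  9. (s \/ s)
  10. (s /\ p)
  11. (q /\ q)
  12. (r \/ p)
  13. (q /\ t)
  14. (r -> r)
  15. ~(s /\ p)
  16. ~~(s /\ p)
  17. (~q -> ~t)
  18. ~(~q -> ~t)
  19. (p \/ (q /\ t))
  20. ((s \/ s) /\ (r \/ p))
  21. ((r -> r) /\ (q /\ q))
  22. (((s \/ s) /\ (r \/ p)) /\ q)
  23. (t /\ ((r -> r) /\ (q /\ q)))
  24. (~(~q -> ~t) \/ (p \/ (q /\ t)))
  25. ((((s \/ s) /\ (r \/ p)) /\ q) \/ ~r)
  26. (((((s \/ s) /\ (r \/ p)) /\ q) \/ ~r) /\ s)
  27. ((t /\ ((r -> r) /\ (q /\ q))) /\ ~~(s /\ p))
  28. ((~(~q -> ~t) \/ (p \/ (q /\ t))) \/ ((t /\ ((r -> r) /\ (q /\ q))) /\ ~~(s /\ p)))
  29. ((((((s \/ s) /\ (r \/ p)) /\ q) \/ ~r) /\ s) \/ ((~(~q -> ~t) \/ (p \/ (q /\ t))) \/ ((t /\ ((r -> r) /\ (q /\ q))) /\ ~~(s /\ p))))
  30. ~((((((s \/ s) /\ (r \/ p)) /\ q) \/ ~r) /\ s) \/ ((~(~q -> ~t) \/ (p \/ (q /\ t))) \/ ((t /\ ((r -> r) /\ (q /\ q))) /\ ~~(s /\ p))))
Total distinct subformulas = 30

30


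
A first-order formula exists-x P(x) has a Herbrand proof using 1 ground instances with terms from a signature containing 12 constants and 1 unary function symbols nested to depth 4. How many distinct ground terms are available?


Herbrand terms by depth:
Depth 0: 12 constants
Depth 1: 12 new terms (running total: 24)
Depth 2: 12 new terms (running total: 36)
Depth 3: 12 new terms (running total: 48)
Depth 4: 12 new terms (running total: 60)
Total distinct ground terms = 60

60


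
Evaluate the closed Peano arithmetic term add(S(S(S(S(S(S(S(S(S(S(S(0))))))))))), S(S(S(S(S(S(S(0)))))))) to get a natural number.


add(S^11(0), S^7(0)):
S^11(0) = 11
S^7(0) = 7
11 + 7 = 18

18


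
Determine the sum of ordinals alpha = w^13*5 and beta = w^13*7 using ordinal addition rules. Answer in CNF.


Ordinal addition w^13*5 + w^13*7:
Both terms have the same exponent 13.
w^e*c + w^e*d = w^e*(c+d).
Result = w^13*(5+7) = w^13*12

w^13*12


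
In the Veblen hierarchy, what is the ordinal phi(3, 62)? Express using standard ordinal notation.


phi(3, 62):
phi(3, beta) = eta_beta (the beta-th eta number, fixed point of zeta).
phi(3, 62) = eta_62

eta_62


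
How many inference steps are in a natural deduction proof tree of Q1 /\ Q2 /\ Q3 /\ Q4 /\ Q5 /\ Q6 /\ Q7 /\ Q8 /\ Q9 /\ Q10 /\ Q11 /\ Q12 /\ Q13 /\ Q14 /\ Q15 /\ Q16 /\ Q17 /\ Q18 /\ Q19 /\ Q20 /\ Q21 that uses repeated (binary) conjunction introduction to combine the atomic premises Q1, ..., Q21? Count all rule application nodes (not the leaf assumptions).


The target conjunction has 21 conjuncts, i.e. 20 binary /\ connectives.
Each conjunction-intro joins two pieces, so 21 atoms require 21-1 = 20 applications.
Total inference nodes = 20

20


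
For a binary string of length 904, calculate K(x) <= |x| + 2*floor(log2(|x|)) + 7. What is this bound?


floor(log2(904)) = 9
2 * 9 = 18
K(x) <= 904 + 18 + 7 = 929

929


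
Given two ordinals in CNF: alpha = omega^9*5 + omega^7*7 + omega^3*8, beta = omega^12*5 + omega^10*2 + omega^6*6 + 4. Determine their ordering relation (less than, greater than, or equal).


Compare term by term from highest exponent:
alpha = omega^9*5 + omega^7*7 + omega^3*8
beta = omega^12*5 + omega^10*2 + omega^6*6 + 4
Term 1: alpha has omega^9*5, beta has omega^12*5
Term 2: alpha has omega^7*7, beta has omega^10*2
Term 3: alpha has omega^3*8, beta has omega^6*6
Term 4: alpha has omega^0*0, beta has omega^0*4
Result: alpha < beta

alpha < beta


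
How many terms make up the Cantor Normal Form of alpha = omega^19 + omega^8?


CNF: omega^19 + omega^8
Count the summands separated by '+':
  term 1: omega^19
  term 2: omega^8
Total terms = 2

2


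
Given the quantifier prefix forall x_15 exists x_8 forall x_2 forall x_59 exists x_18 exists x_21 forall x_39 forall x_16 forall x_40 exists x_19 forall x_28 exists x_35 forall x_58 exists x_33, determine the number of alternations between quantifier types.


Walk the prefix and count type changes:
  position 1: forall -> exists <-- alternation
  position 2: exists -> forall <-- alternation
  position 3: forall -> forall
  position 4: forall -> exists <-- alternation
  position 5: exists -> exists
  position 6: exists -> forall <-- alternation
  position 7: forall -> forall
  position 8: forall -> forall
  position 9: forall -> exists <-- alternation
  position 10: exists -> forall <-- alternation
  position 11: forall -> exists <-- alternation
  position 12: exists -> forall <-- alternation
  position 13: forall -> exists <-- alternation
Total alternations = 9

9


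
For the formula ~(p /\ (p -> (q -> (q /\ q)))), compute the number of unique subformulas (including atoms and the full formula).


Formula: ~(p /\ (p -> (q -> (q /\ q))))
Subformulas found:
  1. q
  2. p
  3. (q /\ q)
  4. (q -> (q /\ q))
  5. (p -> (q -> (q /\ q)))
  6. (p /\ (p -> (q -> (q /\ q))))
  7. ~(p /\ (p -> (q -> (q /\ q))))
Total distinct subformulas = 7

7


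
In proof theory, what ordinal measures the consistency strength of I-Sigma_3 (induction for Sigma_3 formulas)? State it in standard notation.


The proof-theoretic ordinal of I-Sigma_3 (induction for Sigma_3 formulas) is a standard result in ordinal analysis.
This ordinal is the supremum of order types of primitive recursive well-orderings
that the theory can prove to be well-ordered.
For I-Sigma_3 (induction for Sigma_3 formulas), the proof-theoretic ordinal is omega^(omega^(omega^omega)).

omega^(omega^(omega^omega))


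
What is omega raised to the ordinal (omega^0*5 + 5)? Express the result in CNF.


omega^(omega^0*5 + 5):
omega^0 = 1, so the exponent is 5 + 5 = 10 (finite ordinal addition).
Result = omega^10, already a single CNF term.

omega^10


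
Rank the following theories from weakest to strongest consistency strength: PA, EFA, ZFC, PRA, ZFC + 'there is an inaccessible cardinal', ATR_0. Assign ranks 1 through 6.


Ordering by consistency strength:
1. EFA
2. PRA
3. PA
4. ATR_0
5. ZFC
6. ZFC + 'there is an inaccessible cardinal'


PA=3, EFA=1, ZFC=5, PRA=2, ZFC + 'there is an inaccessible cardinal'=6, ATR_0=4


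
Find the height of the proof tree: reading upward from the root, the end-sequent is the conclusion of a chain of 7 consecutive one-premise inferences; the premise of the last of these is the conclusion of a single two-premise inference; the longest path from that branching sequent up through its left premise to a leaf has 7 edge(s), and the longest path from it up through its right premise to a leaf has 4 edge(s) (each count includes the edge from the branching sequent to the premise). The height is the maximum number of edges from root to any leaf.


Longest path through the left premise: 7 edges (measured from the branching sequent)
Longest path through the right premise: 4 edges
Height of the subtree rooted at the branching sequent: max(7, 4) = 7
The branching sequent sits 7 edges above the root (the chain of one-premise inferences), so height = 7 + 7 = 14

14


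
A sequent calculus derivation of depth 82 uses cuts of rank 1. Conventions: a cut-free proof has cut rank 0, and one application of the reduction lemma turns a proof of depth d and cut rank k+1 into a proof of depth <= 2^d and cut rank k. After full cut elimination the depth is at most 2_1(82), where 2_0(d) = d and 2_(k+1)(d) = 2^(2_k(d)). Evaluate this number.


Each rank reduction sends depth d to at most 2^d; cut rank r needs r reductions.
2_0(82) = 82
2_1(82) = 2^82 = 4835703278458516698824704
Cut-free depth bound = 4835703278458516698824704

4835703278458516698824704


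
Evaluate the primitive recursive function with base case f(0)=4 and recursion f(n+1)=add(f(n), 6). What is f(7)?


f(0) = 4
f(1) = add(f(0), 6) = add(4, 6) = 10
f(2) = add(f(1), 6) = add(10, 6) = 16
f(3) = add(f(2), 6) = add(16, 6) = 22
f(4) = add(f(3), 6) = add(22, 6) = 28
f(5) = add(f(4), 6) = add(28, 6) = 34
f(6) = add(f(5), 6) = add(34, 6) = 40
f(7) = add(f(6), 6) = add(40, 6) = 46


46


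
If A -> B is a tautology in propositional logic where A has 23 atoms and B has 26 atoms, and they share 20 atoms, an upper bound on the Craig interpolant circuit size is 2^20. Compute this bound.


Shared atoms = 20
Craig interpolant size bound = 2^20
= 1048576

1048576


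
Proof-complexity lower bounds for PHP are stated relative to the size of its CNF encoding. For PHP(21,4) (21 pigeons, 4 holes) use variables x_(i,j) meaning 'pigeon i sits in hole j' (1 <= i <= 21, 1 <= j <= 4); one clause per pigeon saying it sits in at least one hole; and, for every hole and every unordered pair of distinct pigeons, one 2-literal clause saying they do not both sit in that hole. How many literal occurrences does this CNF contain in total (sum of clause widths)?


PHP(21,4): 21 pigeons, 4 holes, 21*4 = 84 variables.
- pigeon clauses: one per pigeon -> 21 clauses of width 4 -> 84 literals
- hole clauses: 4 holes * C(21,2) = 4 * 210 -> 840 clauses of width 2 -> 1680 literals
Total literal occurrences = 84 + 1680 = 1764

1764


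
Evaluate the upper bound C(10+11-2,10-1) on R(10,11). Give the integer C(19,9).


R(10,11) <= C(10+11-2, 10-1) = C(19, 9)
C(19, 9) = 19! / (9! * 10!)
= 92378

92378


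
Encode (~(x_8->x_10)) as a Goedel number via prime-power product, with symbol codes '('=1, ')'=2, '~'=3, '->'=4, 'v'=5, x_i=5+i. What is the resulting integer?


Formula: (~(x_8->x_10))
Symbol codes: [1, 3, 1, 13, 4, 15, 2, 2]
Primes: [2, 3, 5, 7, 11, 13, 17, 19]
p_1^1 = 2^1 = 2
p_2^3 = 3^3 = 27
p_3^1 = 5^1 = 5
p_4^13 = 7^13 = 96889010407
p_5^4 = 11^4 = 14641
p_6^15 = 13^15 = 51185893014090757
p_7^2 = 17^2 = 289
p_8^2 = 19^2 = 361
Product = 2045334548496226490433230270286749402970

2045334548496226490433230270286749402970


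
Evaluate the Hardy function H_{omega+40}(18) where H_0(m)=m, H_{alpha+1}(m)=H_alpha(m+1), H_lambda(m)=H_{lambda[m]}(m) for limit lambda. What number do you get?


H_{omega+40}(18):
Unwind the 40 successor steps: H_{omega+40}(18) = H_omega(18+40) = H_omega(58).
H_omega(m) = H_m(m) = m + m = 2m.
Result = 2 * 58 = 116

116


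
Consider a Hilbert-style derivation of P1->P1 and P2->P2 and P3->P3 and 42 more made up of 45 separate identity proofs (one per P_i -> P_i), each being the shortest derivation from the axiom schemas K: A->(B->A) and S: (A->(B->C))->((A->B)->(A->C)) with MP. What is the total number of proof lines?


The shortest proof of A->A from K and S in the Hilbert calculus has exactly 5 lines:
(1) K instance A->((A->A)->A), (2) S instance, (3) MP on 1,2, (4) K instance A->(A->A), (5) MP on 3,4.
For 45 independent identities: 45 * 5 = 225 lines total.

225


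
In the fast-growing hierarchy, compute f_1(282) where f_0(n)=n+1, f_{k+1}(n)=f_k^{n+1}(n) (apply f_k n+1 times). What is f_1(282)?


f_1(282) = f_0^283(282)
f_0 adds 1 each time, applied 283 times.
f_1(282) = 282 + 283 = 565

565


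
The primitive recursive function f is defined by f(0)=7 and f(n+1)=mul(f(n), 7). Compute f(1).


f(0) = 7
f(1) = mul(f(0), 7) = mul(7, 7) = 49


49


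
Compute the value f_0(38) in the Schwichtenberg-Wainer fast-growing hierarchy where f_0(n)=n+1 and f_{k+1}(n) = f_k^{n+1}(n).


f_0(38) = 38 + 1 = 39

39


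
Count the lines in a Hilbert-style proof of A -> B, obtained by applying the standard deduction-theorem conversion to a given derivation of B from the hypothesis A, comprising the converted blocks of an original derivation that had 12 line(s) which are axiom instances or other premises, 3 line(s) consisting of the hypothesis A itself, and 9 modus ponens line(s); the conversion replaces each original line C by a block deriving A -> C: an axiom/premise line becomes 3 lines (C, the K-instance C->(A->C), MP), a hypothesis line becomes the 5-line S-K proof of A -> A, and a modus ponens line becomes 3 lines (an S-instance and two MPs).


Deduction-theorem conversion, block by block:
- 12 axiom/premise lines -> 3 lines each = 36
- 3 hypothesis lines -> 5 lines each (identity proof A->A) = 15
- 9 MP lines -> 3 lines each (S-instance, MP, MP) = 27
Total = 36 + 15 + 27 = 78 lines.

78


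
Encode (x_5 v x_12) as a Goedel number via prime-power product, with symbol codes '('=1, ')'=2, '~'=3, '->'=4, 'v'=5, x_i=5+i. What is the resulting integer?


Formula: (x_5 v x_12)
Symbol codes: [1, 10, 5, 17, 2]
Primes: [2, 3, 5, 7, 11]
p_1^1 = 2^1 = 2
p_2^10 = 3^10 = 59049
p_3^5 = 5^5 = 3125
p_4^17 = 7^17 = 232630513987207
p_5^2 = 11^2 = 121
Product = 10388303160450630770643750

10388303160450630770643750


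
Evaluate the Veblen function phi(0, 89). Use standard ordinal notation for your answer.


phi(0, 89):
phi(0, beta) = omega^beta by definition.
phi(0, 89) = omega^89

omega^89


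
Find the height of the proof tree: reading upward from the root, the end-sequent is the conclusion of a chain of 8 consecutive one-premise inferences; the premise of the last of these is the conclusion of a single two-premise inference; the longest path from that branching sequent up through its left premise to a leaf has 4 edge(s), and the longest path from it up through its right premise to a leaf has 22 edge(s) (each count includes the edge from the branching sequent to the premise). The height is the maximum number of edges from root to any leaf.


Longest path through the left premise: 4 edges (measured from the branching sequent)
Longest path through the right premise: 22 edges
Height of the subtree rooted at the branching sequent: max(4, 22) = 22
The branching sequent sits 8 edges above the root (the chain of one-premise inferences), so height = 22 + 8 = 30

30


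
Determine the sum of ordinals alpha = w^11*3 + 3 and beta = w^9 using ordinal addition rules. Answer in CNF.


Ordinal addition (w^11*3 + 3) + w^9:
alpha's leading term has exponent 11 > beta's exponent 9, so it survives.
alpha's tail term has exponent 0 < beta's exponent 9, so it is absorbed by beta.
In ordinal addition, any term followed by a strictly larger-exponent term is absorbed.
Result = w^11*3 + w^9

w^11*3 + w^9


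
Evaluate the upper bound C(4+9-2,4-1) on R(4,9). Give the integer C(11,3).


R(4,9) <= C(4+9-2, 4-1) = C(11, 3)
C(11, 3) = 11! / (3! * 8!)
= 165

165


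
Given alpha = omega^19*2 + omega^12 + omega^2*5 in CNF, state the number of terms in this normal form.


CNF: omega^19*2 + omega^12 + omega^2*5
Count the summands separated by '+':
  term 1: omega^19*2
  term 2: omega^12
  term 3: omega^2*5
Total terms = 3

3


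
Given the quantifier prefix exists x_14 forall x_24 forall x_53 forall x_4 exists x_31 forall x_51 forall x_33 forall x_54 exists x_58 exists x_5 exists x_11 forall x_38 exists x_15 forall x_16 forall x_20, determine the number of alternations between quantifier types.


Walk the prefix and count type changes:
  position 1: exists -> forall <-- alternation
  position 2: forall -> forall
  position 3: forall -> forall
  position 4: forall -> exists <-- alternation
  position 5: exists -> forall <-- alternation
  position 6: forall -> forall
  position 7: forall -> forall
  position 8: forall -> exists <-- alternation
  position 9: exists -> exists
  position 10: exists -> exists
  position 11: exists -> forall <-- alternation
  position 12: forall -> exists <-- alternation
  position 13: exists -> forall <-- alternation
  position 14: forall -> forall
Total alternations = 7

7


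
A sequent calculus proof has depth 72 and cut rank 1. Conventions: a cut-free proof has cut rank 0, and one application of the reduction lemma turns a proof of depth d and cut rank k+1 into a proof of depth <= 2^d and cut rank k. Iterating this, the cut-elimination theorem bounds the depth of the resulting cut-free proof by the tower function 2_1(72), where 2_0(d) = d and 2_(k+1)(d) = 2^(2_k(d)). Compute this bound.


Each rank reduction sends depth d to at most 2^d; cut rank r needs r reductions.
2_0(72) = 72
2_1(72) = 2^72 = 4722366482869645213696
Cut-free depth bound = 4722366482869645213696

4722366482869645213696


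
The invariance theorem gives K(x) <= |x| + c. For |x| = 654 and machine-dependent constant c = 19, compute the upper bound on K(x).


K(x) <= |x| + c = 654 + 19 = 673

673


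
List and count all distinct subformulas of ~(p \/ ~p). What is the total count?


Formula: ~(p \/ ~p)
Subformulas found:
  1. p
  2. ~p
  3. (p \/ ~p)
  4. ~(p \/ ~p)
Total distinct subformulas = 4

4


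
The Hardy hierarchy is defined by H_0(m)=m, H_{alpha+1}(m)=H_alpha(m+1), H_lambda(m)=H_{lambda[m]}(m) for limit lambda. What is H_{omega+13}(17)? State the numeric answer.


H_{omega+13}(17):
Unwind the 13 successor steps: H_{omega+13}(17) = H_omega(17+13) = H_omega(30).
H_omega(m) = H_m(m) = m + m = 2m.
Result = 2 * 30 = 60

60


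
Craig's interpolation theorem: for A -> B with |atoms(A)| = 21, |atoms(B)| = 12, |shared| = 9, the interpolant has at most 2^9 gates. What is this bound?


Shared atoms = 9
Craig interpolant size bound = 2^9
= 512

512


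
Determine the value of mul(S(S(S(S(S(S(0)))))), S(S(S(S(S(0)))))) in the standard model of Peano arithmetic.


mul(S^6(0), S^5(0)):
S^6(0) = 6
S^5(0) = 5
6 * 5 = 30

30


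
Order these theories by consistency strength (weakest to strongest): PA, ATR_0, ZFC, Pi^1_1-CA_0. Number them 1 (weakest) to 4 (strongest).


Ordering by consistency strength:
1. PA
2. ATR_0
3. Pi^1_1-CA_0
4. ZFC


PA=1, ATR_0=2, ZFC=4, Pi^1_1-CA_0=3


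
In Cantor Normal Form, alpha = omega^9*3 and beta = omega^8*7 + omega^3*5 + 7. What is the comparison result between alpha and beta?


Compare term by term from highest exponent:
alpha = omega^9*3
beta = omega^8*7 + omega^3*5 + 7
Term 1: alpha has omega^9*3, beta has omega^8*7
Term 2: alpha has omega^0*0, beta has omega^3*5
Term 3: alpha has omega^0*0, beta has omega^0*7
Result: alpha > beta

alpha > beta


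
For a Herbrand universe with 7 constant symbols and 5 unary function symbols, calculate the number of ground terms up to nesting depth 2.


Herbrand terms by depth:
Depth 0: 7 constants
Depth 1: 35 new terms (running total: 42)
Depth 2: 175 new terms (running total: 217)
Total distinct ground terms = 217

217


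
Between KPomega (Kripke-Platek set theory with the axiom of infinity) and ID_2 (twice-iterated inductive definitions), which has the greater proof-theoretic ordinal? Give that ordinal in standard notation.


Proof-theoretic ordinal of KPomega (Kripke-Platek set theory with the axiom of infinity): psi_0(epsilon_{Omega+1})
Proof-theoretic ordinal of ID_2 (twice-iterated inductive definitions): psi_0(epsilon_{Omega_2+1})
Comparing: psi_0(epsilon_{Omega+1}) < psi_0(epsilon_{Omega_2+1}).
The larger ordinal is psi_0(epsilon_{Omega_2+1}) (from ID_2 (twice-iterated inductive definitions)).

psi_0(epsilon_{Omega_2+1})


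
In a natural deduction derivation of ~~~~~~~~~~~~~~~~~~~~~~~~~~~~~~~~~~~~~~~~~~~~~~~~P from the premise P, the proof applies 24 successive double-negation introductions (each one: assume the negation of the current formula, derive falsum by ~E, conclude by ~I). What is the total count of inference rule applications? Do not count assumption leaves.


Each double-negation introduction (from C infer ~~C) uses 2 inference nodes: one ~E (C and ~C give falsum) and one ~I (discharge ~C).
24 double negations = 24 * 2 = 48 inference nodes.

48


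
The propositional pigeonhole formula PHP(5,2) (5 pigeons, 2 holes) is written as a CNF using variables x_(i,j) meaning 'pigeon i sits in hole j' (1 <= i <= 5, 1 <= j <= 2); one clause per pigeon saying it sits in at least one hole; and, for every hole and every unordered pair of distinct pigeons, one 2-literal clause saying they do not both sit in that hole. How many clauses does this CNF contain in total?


PHP(5,2): 5 pigeons, 2 holes, 5*2 = 10 variables.
- pigeon clauses: one per pigeon -> 5 clauses
- hole clauses: 2 holes * C(5,2) = 2 * 10 -> 20 clauses
Total clauses = 5 + 20 = 25

25


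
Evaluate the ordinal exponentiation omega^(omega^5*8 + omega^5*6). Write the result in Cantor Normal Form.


omega^(omega^5*8 + omega^5*6):
Both terms of the exponent have the same exponent 5, so they merge: omega^5*8 + omega^5*6 = omega^5*(8+6) = omega^5*14.
omega raised to a CNF ordinal is a single CNF term: Result = omega^(omega^5*14)

omega^(omega^5*14)


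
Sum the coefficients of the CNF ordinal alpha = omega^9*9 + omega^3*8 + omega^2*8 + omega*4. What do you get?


CNF: omega^9*9 + omega^3*8 + omega^2*8 + omega*4
Coefficients: 9 + 8 + 8 + 4 = 29

29


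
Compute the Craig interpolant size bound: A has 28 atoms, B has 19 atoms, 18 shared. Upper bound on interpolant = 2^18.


Shared atoms = 18
Craig interpolant size bound = 2^18
= 262144

262144


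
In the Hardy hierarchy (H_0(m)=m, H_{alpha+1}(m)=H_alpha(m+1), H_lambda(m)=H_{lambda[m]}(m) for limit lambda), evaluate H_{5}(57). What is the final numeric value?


H_5(57):
For finite ordinals k, H_k(n) = n + k (each successor step adds 1).
H_5(57) = 57 + 5 = 62

62


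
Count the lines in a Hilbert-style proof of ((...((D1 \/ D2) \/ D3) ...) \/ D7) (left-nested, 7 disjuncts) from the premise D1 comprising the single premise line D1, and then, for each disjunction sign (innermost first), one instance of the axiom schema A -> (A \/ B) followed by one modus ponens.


Building the left-nested 7-ary disjunction from D1:
- 1 premise line (D1)
- 7 disjuncts means 6 disjunction signs; each needs 1 axiom instance + 1 MP = 2 lines: 2 * 6 = 12
Total = 1 + 12 = 13 lines.

13


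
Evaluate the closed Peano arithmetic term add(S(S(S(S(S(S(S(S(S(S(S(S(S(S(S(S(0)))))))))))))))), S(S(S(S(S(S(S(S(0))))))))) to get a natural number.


add(S^16(0), S^8(0)):
S^16(0) = 16
S^8(0) = 8
16 + 8 = 24

24


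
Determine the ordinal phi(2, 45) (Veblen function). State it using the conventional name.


phi(2, 45):
phi(2, beta) = zeta_beta (the beta-th zeta number, fixed point of epsilon).
phi(2, 45) = zeta_45

zeta_45


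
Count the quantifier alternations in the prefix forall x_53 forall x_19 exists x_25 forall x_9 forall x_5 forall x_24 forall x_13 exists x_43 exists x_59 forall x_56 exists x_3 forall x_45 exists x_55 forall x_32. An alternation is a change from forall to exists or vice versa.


Walk the prefix and count type changes:
  position 1: forall -> forall
  position 2: forall -> exists <-- alternation
  position 3: exists -> forall <-- alternation
  position 4: forall -> forall
  position 5: forall -> forall
  position 6: forall -> forall
  position 7: forall -> exists <-- alternation
  position 8: exists -> exists
  position 9: exists -> forall <-- alternation
  position 10: forall -> exists <-- alternation
  position 11: exists -> forall <-- alternation
  position 12: forall -> exists <-- alternation
  position 13: exists -> forall <-- alternation
Total alternations = 8

8


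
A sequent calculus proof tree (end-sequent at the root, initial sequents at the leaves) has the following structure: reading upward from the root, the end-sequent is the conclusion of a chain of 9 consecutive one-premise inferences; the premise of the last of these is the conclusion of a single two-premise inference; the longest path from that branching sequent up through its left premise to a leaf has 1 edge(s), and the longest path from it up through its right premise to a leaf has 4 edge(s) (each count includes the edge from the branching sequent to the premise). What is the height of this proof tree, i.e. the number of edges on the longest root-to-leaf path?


Longest path through the left premise: 1 edges (measured from the branching sequent)
Longest path through the right premise: 4 edges
Height of the subtree rooted at the branching sequent: max(1, 4) = 4
The branching sequent sits 9 edges above the root (the chain of one-premise inferences), so height = 4 + 9 = 13

13


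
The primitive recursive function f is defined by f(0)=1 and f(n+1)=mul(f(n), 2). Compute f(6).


f(0) = 1
f(1) = mul(f(0), 2) = mul(1, 2) = 2
f(2) = mul(f(1), 2) = mul(2, 2) = 4
f(3) = mul(f(2), 2) = mul(4, 2) = 8
f(4) = mul(f(3), 2) = mul(8, 2) = 16
f(5) = mul(f(4), 2) = mul(16, 2) = 32
f(6) = mul(f(5), 2) = mul(32, 2) = 64


64


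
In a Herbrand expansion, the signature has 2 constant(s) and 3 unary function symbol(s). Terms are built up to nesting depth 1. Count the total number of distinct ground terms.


Herbrand terms by depth:
Depth 0: 2 constants
Depth 1: 6 new terms (running total: 8)
Total distinct ground terms = 8

8


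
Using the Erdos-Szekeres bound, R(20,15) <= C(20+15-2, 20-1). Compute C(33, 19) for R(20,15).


R(20,15) <= C(20+15-2, 20-1) = C(33, 19)
C(33, 19) = 33! / (19! * 14!)
= 818809200

818809200


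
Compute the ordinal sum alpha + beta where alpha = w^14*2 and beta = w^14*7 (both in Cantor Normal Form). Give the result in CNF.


Ordinal addition w^14*2 + w^14*7:
Both terms have the same exponent 14.
w^e*c + w^e*d = w^e*(c+d).
Result = w^14*(2+7) = w^14*9

w^14*9


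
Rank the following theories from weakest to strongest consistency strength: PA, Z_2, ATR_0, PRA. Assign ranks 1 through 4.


Ordering by consistency strength:
1. PRA
2. PA
3. ATR_0
4. Z_2


PA=2, Z_2=4, ATR_0=3, PRA=1


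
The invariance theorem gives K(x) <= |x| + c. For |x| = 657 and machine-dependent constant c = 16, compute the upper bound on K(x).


K(x) <= |x| + c = 657 + 16 = 673

673


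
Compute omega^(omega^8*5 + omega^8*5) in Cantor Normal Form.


omega^(omega^8*5 + omega^8*5):
Both terms of the exponent have the same exponent 8, so they merge: omega^8*5 + omega^8*5 = omega^8*(5+5) = omega^8*10.
omega raised to a CNF ordinal is a single CNF term: Result = omega^(omega^8*10)

omega^(omega^8*10)


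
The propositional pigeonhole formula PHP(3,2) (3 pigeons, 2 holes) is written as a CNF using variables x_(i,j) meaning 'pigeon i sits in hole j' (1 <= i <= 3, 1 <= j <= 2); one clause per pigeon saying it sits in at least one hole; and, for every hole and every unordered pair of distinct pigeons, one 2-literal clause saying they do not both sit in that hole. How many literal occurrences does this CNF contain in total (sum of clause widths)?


PHP(3,2): 3 pigeons, 2 holes, 3*2 = 6 variables.
- pigeon clauses: one per pigeon -> 3 clauses of width 2 -> 6 literals
- hole clauses: 2 holes * C(3,2) = 2 * 3 -> 6 clauses of width 2 -> 12 literals
Total literal occurrences = 6 + 12 = 18

18


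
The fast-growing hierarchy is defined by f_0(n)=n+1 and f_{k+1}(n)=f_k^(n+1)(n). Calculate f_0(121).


f_0(121) = 121 + 1 = 122

122


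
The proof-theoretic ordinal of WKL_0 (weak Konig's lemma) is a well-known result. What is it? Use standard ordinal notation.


The proof-theoretic ordinal of WKL_0 (weak Konig's lemma) is a standard result in ordinal analysis.
This ordinal is the supremum of order types of primitive recursive well-orderings
that the theory can prove to be well-ordered.
For WKL_0 (weak Konig's lemma), the proof-theoretic ordinal is omega^omega.

omega^omega


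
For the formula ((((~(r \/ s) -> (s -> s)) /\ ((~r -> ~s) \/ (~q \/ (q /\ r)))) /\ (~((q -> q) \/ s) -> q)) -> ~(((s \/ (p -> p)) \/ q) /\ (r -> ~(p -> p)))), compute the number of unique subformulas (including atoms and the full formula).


Formula: ((((~(r \/ s) -> (s -> s)) /\ ((~r -> ~s) \/ (~q \/ (q /\ r)))) /\ (~((q -> q) \/ s) -> q)) -> ~(((s \/ (p -> p)) \/ q) /\ (r -> ~(p -> p))))
Subformulas found:
  1. r
  2. p
  3. q
  4. s
  5. ~r
  6. ~s
  7. ~q
  8. (q /\ r)
  9. (r \/ s)
  10. (q -> q)
  11. (p -> p)
  12. (s -> s)
  13. ~(r \/ s)
  14. ~(p -> p)
  15. (~r -> ~s)
  16. (s \/ (p -> p))
  17. ((q -> q) \/ s)
  18. (r -> ~(p -> p))
  19. ~((q -> q) \/ s)
  20. (~q \/ (q /\ r))
  21. ((s \/ (p -> p)) \/ q)
  22. (~(r \/ s) -> (s -> s))
  23. (~((q -> q) \/ s) -> q)
  24. ((~r -> ~s) \/ (~q \/ (q /\ r)))
  25. (((s \/ (p -> p)) \/ q) /\ (r -> ~(p -> p)))
  26. ~(((s \/ (p -> p)) \/ q) /\ (r -> ~(p -> p)))
  27. ((~(r \/ s) -> (s -> s)) /\ ((~r -> ~s) \/ (~q \/ (q /\ r))))
  28. (((~(r \/ s) -> (s -> s)) /\ ((~r -> ~s) \/ (~q \/ (q /\ r)))) /\ (~((q -> q) \/ s) -> q))
  29. ((((~(r \/ s) -> (s -> s)) /\ ((~r -> ~s) \/ (~q \/ (q /\ r)))) /\ (~((q -> q) \/ s) -> q)) -> ~(((s \/ (p -> p)) \/ q) /\ (r -> ~(p -> p))))
Total distinct subformulas = 29

29


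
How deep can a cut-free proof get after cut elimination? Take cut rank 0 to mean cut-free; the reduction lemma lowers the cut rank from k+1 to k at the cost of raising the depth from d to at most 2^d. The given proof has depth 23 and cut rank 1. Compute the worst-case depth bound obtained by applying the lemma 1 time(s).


Each rank reduction sends depth d to at most 2^d; cut rank r needs r reductions.
2_0(23) = 23
2_1(23) = 2^23 = 8388608
Cut-free depth bound = 8388608

8388608


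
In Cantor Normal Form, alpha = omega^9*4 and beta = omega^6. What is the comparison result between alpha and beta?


Compare term by term from highest exponent:
alpha = omega^9*4
beta = omega^6
Term 1: alpha has omega^9*4, beta has omega^6*1
Result: alpha > beta

alpha > beta


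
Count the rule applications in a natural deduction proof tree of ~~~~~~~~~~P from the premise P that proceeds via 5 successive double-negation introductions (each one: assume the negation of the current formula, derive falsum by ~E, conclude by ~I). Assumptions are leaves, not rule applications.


Each double-negation introduction (from C infer ~~C) uses 2 inference nodes: one ~E (C and ~C give falsum) and one ~I (discharge ~C).
5 double negations = 5 * 2 = 10 inference nodes.

10


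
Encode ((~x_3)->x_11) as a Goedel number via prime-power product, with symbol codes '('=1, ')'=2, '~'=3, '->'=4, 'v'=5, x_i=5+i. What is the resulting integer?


Formula: ((~x_3)->x_11)
Symbol codes: [1, 1, 3, 8, 2, 4, 16, 2]
Primes: [2, 3, 5, 7, 11, 13, 17, 19]
p_1^1 = 2^1 = 2
p_2^1 = 3^1 = 3
p_3^3 = 5^3 = 125
p_4^8 = 7^8 = 5764801
p_5^2 = 11^2 = 121
p_6^4 = 13^4 = 28561
p_7^16 = 17^16 = 48661191875666868481
p_8^2 = 19^2 = 361
Product = 262478845408034684949671511450481140750

262478845408034684949671511450481140750


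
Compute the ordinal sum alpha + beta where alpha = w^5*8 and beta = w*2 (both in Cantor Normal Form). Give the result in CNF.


Ordinal addition w^5*8 + w*2:
Leading exponent of alpha (5) > leading exponent of beta (1).
Since alpha's term has higher exponent than beta's leading term,
the sum is simply alpha followed by beta.
Result = w^5*8 + w*2

w^5*8 + w*2


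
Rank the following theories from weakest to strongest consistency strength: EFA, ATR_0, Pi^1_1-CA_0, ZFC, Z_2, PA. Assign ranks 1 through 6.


Ordering by consistency strength:
1. EFA
2. PA
3. ATR_0
4. Pi^1_1-CA_0
5. Z_2
6. ZFC


EFA=1, ATR_0=3, Pi^1_1-CA_0=4, ZFC=6, Z_2=5, PA=2


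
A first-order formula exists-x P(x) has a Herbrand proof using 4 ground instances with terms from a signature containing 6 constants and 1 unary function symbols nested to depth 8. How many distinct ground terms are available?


Herbrand terms by depth:
Depth 0: 6 constants
Depth 1: 6 new terms (running total: 12)
Depth 2: 6 new terms (running total: 18)
Depth 3: 6 new terms (running total: 24)
Depth 4: 6 new terms (running total: 30)
Depth 5: 6 new terms (running total: 36)
Depth 6: 6 new terms (running total: 42)
Depth 7: 6 new terms (running total: 48)
Depth 8: 6 new terms (running total: 54)
Total distinct ground terms = 54

54


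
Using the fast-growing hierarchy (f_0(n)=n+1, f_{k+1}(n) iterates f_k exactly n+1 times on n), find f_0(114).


f_0(114) = 114 + 1 = 115

115


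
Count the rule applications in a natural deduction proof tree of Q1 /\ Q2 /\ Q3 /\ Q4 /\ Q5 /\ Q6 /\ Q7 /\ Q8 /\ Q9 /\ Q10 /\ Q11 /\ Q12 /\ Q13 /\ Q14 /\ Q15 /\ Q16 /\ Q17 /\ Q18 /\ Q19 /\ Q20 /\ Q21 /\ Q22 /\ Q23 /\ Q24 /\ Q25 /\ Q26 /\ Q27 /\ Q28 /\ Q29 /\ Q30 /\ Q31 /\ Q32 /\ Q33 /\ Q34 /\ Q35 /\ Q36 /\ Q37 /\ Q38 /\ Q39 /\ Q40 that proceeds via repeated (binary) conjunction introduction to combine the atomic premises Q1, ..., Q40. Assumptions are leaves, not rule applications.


The target conjunction has 40 conjuncts, i.e. 39 binary /\ connectives.
Each conjunction-intro joins two pieces, so 40 atoms require 40-1 = 39 applications.
Total inference nodes = 39

39


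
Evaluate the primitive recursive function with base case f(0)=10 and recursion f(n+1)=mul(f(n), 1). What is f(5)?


f(0) = 10
f(1) = mul(f(0), 1) = mul(10, 1) = 10
f(2) = mul(f(1), 1) = mul(10, 1) = 10
f(3) = mul(f(2), 1) = mul(10, 1) = 10
f(4) = mul(f(3), 1) = mul(10, 1) = 10
f(5) = mul(f(4), 1) = mul(10, 1) = 10


10


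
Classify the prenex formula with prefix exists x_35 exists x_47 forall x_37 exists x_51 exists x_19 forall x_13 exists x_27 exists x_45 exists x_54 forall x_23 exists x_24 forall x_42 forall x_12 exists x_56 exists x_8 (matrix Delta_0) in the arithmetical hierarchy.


Leading quantifier is exists, so the class is Sigma.
Number of quantifier blocks = alternations + 1 = 8 + 1 = 9.
Classification: Sigma_9

Sigma_9


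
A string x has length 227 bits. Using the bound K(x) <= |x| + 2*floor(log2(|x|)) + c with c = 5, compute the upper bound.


floor(log2(227)) = 7
2 * 7 = 14
K(x) <= 227 + 14 + 5 = 246

246


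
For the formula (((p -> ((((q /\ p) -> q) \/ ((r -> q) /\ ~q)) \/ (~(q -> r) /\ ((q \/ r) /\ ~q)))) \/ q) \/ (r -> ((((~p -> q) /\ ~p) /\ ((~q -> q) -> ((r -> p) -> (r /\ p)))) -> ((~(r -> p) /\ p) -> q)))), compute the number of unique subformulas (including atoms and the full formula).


Formula: (((p -> ((((q /\ p) -> q) \/ ((r -> q) /\ ~q)) \/ (~(q -> r) /\ ((q \/ r) /\ ~q)))) \/ q) \/ (r -> ((((~p -> q) /\ ~p) /\ ((~q -> q) -> ((r -> p) -> (r /\ p)))) -> ((~(r -> p) /\ p) -> q))))
Subformulas found:
  1. r
  2. q
  3. p
  4. ~p
  5. ~q
  6. (r -> q)
  7. (q /\ p)
  8. (q \/ r)
  9. (r /\ p)
  10. (r -> p)
  11. (q -> r)
  12. ~(q -> r)
  13. (~q -> q)
  14. (~p -> q)
  15. ~(r -> p)
  16. ((q /\ p) -> q)
  17. (~(r -> p) /\ p)
  18. ((r -> q) /\ ~q)
  19. ((q \/ r) /\ ~q)
  20. ((~p -> q) /\ ~p)
  21. ((r -> p) -> (r /\ p))
  22. ((~(r -> p) /\ p) -> q)
  23. (~(q -> r) /\ ((q \/ r) /\ ~q))
  24. ((~q -> q) -> ((r -> p) -> (r /\ p)))
  25. (((q /\ p) -> q) \/ ((r -> q) /\ ~q))
  26. (((~p -> q) /\ ~p) /\ ((~q -> q) -> ((r -> p) -> (r /\ p))))
  27. ((((q /\ p) -> q) \/ ((r -> q) /\ ~q)) \/ (~(q -> r) /\ ((q \/ r) /\ ~q)))
  28. (p -> ((((q /\ p) -> q) \/ ((r -> q) /\ ~q)) \/ (~(q -> r) /\ ((q \/ r) /\ ~q))))
  29. ((p -> ((((q /\ p) -> q) \/ ((r -> q) /\ ~q)) \/ (~(q -> r) /\ ((q \/ r) /\ ~q)))) \/ q)
  30. ((((~p -> q) /\ ~p) /\ ((~q -> q) -> ((r -> p) -> (r /\ p)))) -> ((~(r -> p) /\ p) -> q))
  31. (r -> ((((~p -> q) /\ ~p) /\ ((~q -> q) -> ((r -> p) -> (r /\ p)))) -> ((~(r -> p) /\ p) -> q)))
  32. (((p -> ((((q /\ p) -> q) \/ ((r -> q) /\ ~q)) \/ (~(q -> r) /\ ((q \/ r) /\ ~q)))) \/ q) \/ (r -> ((((~p -> q) /\ ~p) /\ ((~q -> q) -> ((r -> p) -> (r /\ p)))) -> ((~(r -> p) /\ p) -> q))))
Total distinct subformulas = 32

32


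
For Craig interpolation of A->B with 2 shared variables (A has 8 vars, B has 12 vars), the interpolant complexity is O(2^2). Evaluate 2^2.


Shared atoms = 2
Craig interpolant size bound = 2^2
= 4

4


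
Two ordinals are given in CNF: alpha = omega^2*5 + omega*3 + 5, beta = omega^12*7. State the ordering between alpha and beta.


Compare term by term from highest exponent:
alpha = omega^2*5 + omega*3 + 5
beta = omega^12*7
Term 1: alpha has omega^2*5, beta has omega^12*7
Term 2: alpha has omega^1*3, beta has omega^0*0
Term 3: alpha has omega^0*5, beta has omega^0*0
Result: alpha < beta

alpha < beta


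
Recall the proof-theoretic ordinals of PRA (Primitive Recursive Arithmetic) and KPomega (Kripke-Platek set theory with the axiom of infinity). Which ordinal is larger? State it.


Proof-theoretic ordinal of PRA (Primitive Recursive Arithmetic): omega^omega
Proof-theoretic ordinal of KPomega (Kripke-Platek set theory with the axiom of infinity): psi_0(epsilon_{Omega+1})
Comparing: omega^omega < psi_0(epsilon_{Omega+1}).
The larger ordinal is psi_0(epsilon_{Omega+1}) (from KPomega (Kripke-Platek set theory with the axiom of infinity)).

psi_0(epsilon_{Omega+1})


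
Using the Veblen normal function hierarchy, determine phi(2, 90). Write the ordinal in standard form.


phi(2, 90):
phi(2, beta) = zeta_beta (the beta-th zeta number, fixed point of epsilon).
phi(2, 90) = zeta_90

zeta_90


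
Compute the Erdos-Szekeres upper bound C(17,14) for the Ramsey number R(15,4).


R(15,4) <= C(15+4-2, 15-1) = C(17, 14)
C(17, 14) = 17! / (14! * 3!)
= 680

680


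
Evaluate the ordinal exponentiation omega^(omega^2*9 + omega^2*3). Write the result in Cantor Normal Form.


omega^(omega^2*9 + omega^2*3):
Both terms of the exponent have the same exponent 2, so they merge: omega^2*9 + omega^2*3 = omega^2*(9+3) = omega^2*12.
omega raised to a CNF ordinal is a single CNF term: Result = omega^(omega^2*12)

omega^(omega^2*12)


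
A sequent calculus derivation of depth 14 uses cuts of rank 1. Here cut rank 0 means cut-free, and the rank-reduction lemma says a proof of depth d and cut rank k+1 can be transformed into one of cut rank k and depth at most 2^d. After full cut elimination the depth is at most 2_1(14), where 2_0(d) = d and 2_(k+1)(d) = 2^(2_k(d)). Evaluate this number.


Each rank reduction sends depth d to at most 2^d; cut rank r needs r reductions.
2_0(14) = 14
2_1(14) = 2^14 = 16384
Cut-free depth bound = 16384

16384
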